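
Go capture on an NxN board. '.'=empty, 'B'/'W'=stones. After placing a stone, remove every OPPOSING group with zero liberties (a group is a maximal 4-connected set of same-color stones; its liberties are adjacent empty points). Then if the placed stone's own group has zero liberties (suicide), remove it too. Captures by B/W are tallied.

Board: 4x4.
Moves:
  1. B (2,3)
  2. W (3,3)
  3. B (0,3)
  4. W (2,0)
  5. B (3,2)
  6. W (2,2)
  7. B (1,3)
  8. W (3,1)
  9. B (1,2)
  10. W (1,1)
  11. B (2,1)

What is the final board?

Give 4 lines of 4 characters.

Move 1: B@(2,3) -> caps B=0 W=0
Move 2: W@(3,3) -> caps B=0 W=0
Move 3: B@(0,3) -> caps B=0 W=0
Move 4: W@(2,0) -> caps B=0 W=0
Move 5: B@(3,2) -> caps B=1 W=0
Move 6: W@(2,2) -> caps B=1 W=0
Move 7: B@(1,3) -> caps B=1 W=0
Move 8: W@(3,1) -> caps B=1 W=0
Move 9: B@(1,2) -> caps B=1 W=0
Move 10: W@(1,1) -> caps B=1 W=0
Move 11: B@(2,1) -> caps B=2 W=0

Answer: ...B
.WBB
WB.B
.WB.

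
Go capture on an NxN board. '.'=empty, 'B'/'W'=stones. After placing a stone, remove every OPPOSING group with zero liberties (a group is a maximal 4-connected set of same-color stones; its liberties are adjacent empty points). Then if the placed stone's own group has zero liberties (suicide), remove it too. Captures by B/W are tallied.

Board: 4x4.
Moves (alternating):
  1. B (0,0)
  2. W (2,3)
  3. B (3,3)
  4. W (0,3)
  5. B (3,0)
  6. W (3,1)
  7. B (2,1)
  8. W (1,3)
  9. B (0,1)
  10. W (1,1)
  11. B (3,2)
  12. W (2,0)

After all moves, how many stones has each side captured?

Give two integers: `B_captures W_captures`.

Move 1: B@(0,0) -> caps B=0 W=0
Move 2: W@(2,3) -> caps B=0 W=0
Move 3: B@(3,3) -> caps B=0 W=0
Move 4: W@(0,3) -> caps B=0 W=0
Move 5: B@(3,0) -> caps B=0 W=0
Move 6: W@(3,1) -> caps B=0 W=0
Move 7: B@(2,1) -> caps B=0 W=0
Move 8: W@(1,3) -> caps B=0 W=0
Move 9: B@(0,1) -> caps B=0 W=0
Move 10: W@(1,1) -> caps B=0 W=0
Move 11: B@(3,2) -> caps B=1 W=0
Move 12: W@(2,0) -> caps B=1 W=0

Answer: 1 0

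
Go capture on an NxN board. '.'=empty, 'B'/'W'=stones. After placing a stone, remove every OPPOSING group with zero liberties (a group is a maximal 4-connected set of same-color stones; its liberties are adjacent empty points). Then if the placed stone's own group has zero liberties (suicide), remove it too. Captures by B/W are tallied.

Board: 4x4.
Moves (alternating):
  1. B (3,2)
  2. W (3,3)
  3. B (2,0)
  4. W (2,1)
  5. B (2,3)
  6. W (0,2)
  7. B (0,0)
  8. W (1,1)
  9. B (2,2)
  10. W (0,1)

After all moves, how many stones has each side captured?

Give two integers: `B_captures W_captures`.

Answer: 1 0

Derivation:
Move 1: B@(3,2) -> caps B=0 W=0
Move 2: W@(3,3) -> caps B=0 W=0
Move 3: B@(2,0) -> caps B=0 W=0
Move 4: W@(2,1) -> caps B=0 W=0
Move 5: B@(2,3) -> caps B=1 W=0
Move 6: W@(0,2) -> caps B=1 W=0
Move 7: B@(0,0) -> caps B=1 W=0
Move 8: W@(1,1) -> caps B=1 W=0
Move 9: B@(2,2) -> caps B=1 W=0
Move 10: W@(0,1) -> caps B=1 W=0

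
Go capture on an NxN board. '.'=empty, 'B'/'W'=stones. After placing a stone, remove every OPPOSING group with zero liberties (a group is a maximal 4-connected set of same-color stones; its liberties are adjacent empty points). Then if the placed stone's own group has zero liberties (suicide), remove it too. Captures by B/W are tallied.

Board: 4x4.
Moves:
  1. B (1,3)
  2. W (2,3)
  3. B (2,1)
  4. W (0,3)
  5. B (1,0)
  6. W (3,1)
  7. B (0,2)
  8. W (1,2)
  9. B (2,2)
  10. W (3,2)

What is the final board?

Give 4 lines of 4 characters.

Move 1: B@(1,3) -> caps B=0 W=0
Move 2: W@(2,3) -> caps B=0 W=0
Move 3: B@(2,1) -> caps B=0 W=0
Move 4: W@(0,3) -> caps B=0 W=0
Move 5: B@(1,0) -> caps B=0 W=0
Move 6: W@(3,1) -> caps B=0 W=0
Move 7: B@(0,2) -> caps B=1 W=0
Move 8: W@(1,2) -> caps B=1 W=0
Move 9: B@(2,2) -> caps B=1 W=0
Move 10: W@(3,2) -> caps B=1 W=0

Answer: ..B.
B.WB
.BBW
.WW.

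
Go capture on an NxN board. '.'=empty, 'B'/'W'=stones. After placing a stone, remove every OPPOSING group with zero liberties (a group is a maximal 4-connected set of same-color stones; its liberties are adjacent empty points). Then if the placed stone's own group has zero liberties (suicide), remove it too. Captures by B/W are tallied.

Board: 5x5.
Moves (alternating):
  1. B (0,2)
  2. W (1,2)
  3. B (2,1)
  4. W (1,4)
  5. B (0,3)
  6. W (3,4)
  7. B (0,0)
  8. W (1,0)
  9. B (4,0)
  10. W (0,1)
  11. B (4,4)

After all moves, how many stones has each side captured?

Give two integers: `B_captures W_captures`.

Move 1: B@(0,2) -> caps B=0 W=0
Move 2: W@(1,2) -> caps B=0 W=0
Move 3: B@(2,1) -> caps B=0 W=0
Move 4: W@(1,4) -> caps B=0 W=0
Move 5: B@(0,3) -> caps B=0 W=0
Move 6: W@(3,4) -> caps B=0 W=0
Move 7: B@(0,0) -> caps B=0 W=0
Move 8: W@(1,0) -> caps B=0 W=0
Move 9: B@(4,0) -> caps B=0 W=0
Move 10: W@(0,1) -> caps B=0 W=1
Move 11: B@(4,4) -> caps B=0 W=1

Answer: 0 1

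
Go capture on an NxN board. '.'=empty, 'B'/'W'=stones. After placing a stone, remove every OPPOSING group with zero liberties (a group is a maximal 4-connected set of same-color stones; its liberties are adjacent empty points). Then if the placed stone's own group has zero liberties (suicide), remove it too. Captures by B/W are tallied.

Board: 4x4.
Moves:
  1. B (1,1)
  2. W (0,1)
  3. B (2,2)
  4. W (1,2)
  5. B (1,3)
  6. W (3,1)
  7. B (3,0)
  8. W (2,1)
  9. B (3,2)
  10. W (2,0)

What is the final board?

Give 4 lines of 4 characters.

Answer: .W..
.BWB
WWB.
.WB.

Derivation:
Move 1: B@(1,1) -> caps B=0 W=0
Move 2: W@(0,1) -> caps B=0 W=0
Move 3: B@(2,2) -> caps B=0 W=0
Move 4: W@(1,2) -> caps B=0 W=0
Move 5: B@(1,3) -> caps B=0 W=0
Move 6: W@(3,1) -> caps B=0 W=0
Move 7: B@(3,0) -> caps B=0 W=0
Move 8: W@(2,1) -> caps B=0 W=0
Move 9: B@(3,2) -> caps B=0 W=0
Move 10: W@(2,0) -> caps B=0 W=1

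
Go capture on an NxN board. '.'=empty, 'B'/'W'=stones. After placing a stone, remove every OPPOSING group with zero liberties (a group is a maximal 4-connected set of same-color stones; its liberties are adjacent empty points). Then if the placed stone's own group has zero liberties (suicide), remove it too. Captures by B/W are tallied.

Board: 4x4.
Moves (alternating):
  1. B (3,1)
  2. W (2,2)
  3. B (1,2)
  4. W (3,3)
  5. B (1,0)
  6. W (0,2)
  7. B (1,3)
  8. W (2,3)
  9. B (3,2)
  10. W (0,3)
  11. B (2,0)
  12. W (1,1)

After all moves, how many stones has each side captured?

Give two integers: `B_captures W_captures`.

Answer: 0 2

Derivation:
Move 1: B@(3,1) -> caps B=0 W=0
Move 2: W@(2,2) -> caps B=0 W=0
Move 3: B@(1,2) -> caps B=0 W=0
Move 4: W@(3,3) -> caps B=0 W=0
Move 5: B@(1,0) -> caps B=0 W=0
Move 6: W@(0,2) -> caps B=0 W=0
Move 7: B@(1,3) -> caps B=0 W=0
Move 8: W@(2,3) -> caps B=0 W=0
Move 9: B@(3,2) -> caps B=0 W=0
Move 10: W@(0,3) -> caps B=0 W=0
Move 11: B@(2,0) -> caps B=0 W=0
Move 12: W@(1,1) -> caps B=0 W=2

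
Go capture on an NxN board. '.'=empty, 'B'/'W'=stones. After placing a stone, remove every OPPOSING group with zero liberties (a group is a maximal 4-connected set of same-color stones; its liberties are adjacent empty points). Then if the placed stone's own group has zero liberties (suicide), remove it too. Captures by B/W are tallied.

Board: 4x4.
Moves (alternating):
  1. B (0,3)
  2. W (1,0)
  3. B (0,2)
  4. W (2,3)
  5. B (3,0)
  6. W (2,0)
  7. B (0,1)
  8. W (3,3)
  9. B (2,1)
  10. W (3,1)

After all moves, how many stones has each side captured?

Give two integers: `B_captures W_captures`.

Answer: 0 1

Derivation:
Move 1: B@(0,3) -> caps B=0 W=0
Move 2: W@(1,0) -> caps B=0 W=0
Move 3: B@(0,2) -> caps B=0 W=0
Move 4: W@(2,3) -> caps B=0 W=0
Move 5: B@(3,0) -> caps B=0 W=0
Move 6: W@(2,0) -> caps B=0 W=0
Move 7: B@(0,1) -> caps B=0 W=0
Move 8: W@(3,3) -> caps B=0 W=0
Move 9: B@(2,1) -> caps B=0 W=0
Move 10: W@(3,1) -> caps B=0 W=1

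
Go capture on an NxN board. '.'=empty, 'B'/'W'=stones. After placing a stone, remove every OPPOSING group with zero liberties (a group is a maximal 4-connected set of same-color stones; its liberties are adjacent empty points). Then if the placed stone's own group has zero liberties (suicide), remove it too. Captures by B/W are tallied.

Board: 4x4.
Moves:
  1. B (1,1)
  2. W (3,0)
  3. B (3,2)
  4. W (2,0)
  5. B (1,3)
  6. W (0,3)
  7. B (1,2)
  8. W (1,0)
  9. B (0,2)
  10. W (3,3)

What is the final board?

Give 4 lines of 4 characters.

Answer: ..B.
WBBB
W...
W.BW

Derivation:
Move 1: B@(1,1) -> caps B=0 W=0
Move 2: W@(3,0) -> caps B=0 W=0
Move 3: B@(3,2) -> caps B=0 W=0
Move 4: W@(2,0) -> caps B=0 W=0
Move 5: B@(1,3) -> caps B=0 W=0
Move 6: W@(0,3) -> caps B=0 W=0
Move 7: B@(1,2) -> caps B=0 W=0
Move 8: W@(1,0) -> caps B=0 W=0
Move 9: B@(0,2) -> caps B=1 W=0
Move 10: W@(3,3) -> caps B=1 W=0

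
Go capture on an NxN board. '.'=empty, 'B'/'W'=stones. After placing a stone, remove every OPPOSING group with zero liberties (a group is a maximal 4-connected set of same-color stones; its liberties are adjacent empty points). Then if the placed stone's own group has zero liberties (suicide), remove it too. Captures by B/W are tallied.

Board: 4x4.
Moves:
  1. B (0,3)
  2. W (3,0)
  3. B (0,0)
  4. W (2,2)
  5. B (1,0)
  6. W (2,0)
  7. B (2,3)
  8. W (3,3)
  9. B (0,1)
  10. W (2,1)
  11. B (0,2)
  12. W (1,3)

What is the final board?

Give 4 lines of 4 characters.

Answer: BBBB
B..W
WWW.
W..W

Derivation:
Move 1: B@(0,3) -> caps B=0 W=0
Move 2: W@(3,0) -> caps B=0 W=0
Move 3: B@(0,0) -> caps B=0 W=0
Move 4: W@(2,2) -> caps B=0 W=0
Move 5: B@(1,0) -> caps B=0 W=0
Move 6: W@(2,0) -> caps B=0 W=0
Move 7: B@(2,3) -> caps B=0 W=0
Move 8: W@(3,3) -> caps B=0 W=0
Move 9: B@(0,1) -> caps B=0 W=0
Move 10: W@(2,1) -> caps B=0 W=0
Move 11: B@(0,2) -> caps B=0 W=0
Move 12: W@(1,3) -> caps B=0 W=1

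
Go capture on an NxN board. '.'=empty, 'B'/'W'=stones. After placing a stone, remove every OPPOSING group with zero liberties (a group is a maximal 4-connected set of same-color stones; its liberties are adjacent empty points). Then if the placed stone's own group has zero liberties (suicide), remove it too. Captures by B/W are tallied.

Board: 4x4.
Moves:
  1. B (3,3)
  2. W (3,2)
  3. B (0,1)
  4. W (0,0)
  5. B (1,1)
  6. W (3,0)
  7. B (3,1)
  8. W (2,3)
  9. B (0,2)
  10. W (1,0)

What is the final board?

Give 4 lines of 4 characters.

Move 1: B@(3,3) -> caps B=0 W=0
Move 2: W@(3,2) -> caps B=0 W=0
Move 3: B@(0,1) -> caps B=0 W=0
Move 4: W@(0,0) -> caps B=0 W=0
Move 5: B@(1,1) -> caps B=0 W=0
Move 6: W@(3,0) -> caps B=0 W=0
Move 7: B@(3,1) -> caps B=0 W=0
Move 8: W@(2,3) -> caps B=0 W=1
Move 9: B@(0,2) -> caps B=0 W=1
Move 10: W@(1,0) -> caps B=0 W=1

Answer: WBB.
WB..
...W
WBW.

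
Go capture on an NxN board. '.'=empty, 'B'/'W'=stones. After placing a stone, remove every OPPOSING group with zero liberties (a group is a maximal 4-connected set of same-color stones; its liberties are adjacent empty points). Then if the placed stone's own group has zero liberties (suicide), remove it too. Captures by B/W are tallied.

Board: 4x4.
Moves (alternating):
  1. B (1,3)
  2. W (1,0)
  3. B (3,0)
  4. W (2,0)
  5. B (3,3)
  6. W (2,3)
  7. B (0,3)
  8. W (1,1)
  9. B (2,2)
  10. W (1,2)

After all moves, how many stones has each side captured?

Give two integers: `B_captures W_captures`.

Move 1: B@(1,3) -> caps B=0 W=0
Move 2: W@(1,0) -> caps B=0 W=0
Move 3: B@(3,0) -> caps B=0 W=0
Move 4: W@(2,0) -> caps B=0 W=0
Move 5: B@(3,3) -> caps B=0 W=0
Move 6: W@(2,3) -> caps B=0 W=0
Move 7: B@(0,3) -> caps B=0 W=0
Move 8: W@(1,1) -> caps B=0 W=0
Move 9: B@(2,2) -> caps B=1 W=0
Move 10: W@(1,2) -> caps B=1 W=0

Answer: 1 0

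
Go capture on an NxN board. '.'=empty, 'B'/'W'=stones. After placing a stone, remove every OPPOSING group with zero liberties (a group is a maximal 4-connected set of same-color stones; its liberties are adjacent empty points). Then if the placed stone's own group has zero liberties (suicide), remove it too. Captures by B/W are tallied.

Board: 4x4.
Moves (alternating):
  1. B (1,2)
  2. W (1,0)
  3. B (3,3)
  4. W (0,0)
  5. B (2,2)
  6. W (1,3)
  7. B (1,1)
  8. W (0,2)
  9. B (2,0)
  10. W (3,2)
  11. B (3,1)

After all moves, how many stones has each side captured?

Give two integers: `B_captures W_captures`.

Move 1: B@(1,2) -> caps B=0 W=0
Move 2: W@(1,0) -> caps B=0 W=0
Move 3: B@(3,3) -> caps B=0 W=0
Move 4: W@(0,0) -> caps B=0 W=0
Move 5: B@(2,2) -> caps B=0 W=0
Move 6: W@(1,3) -> caps B=0 W=0
Move 7: B@(1,1) -> caps B=0 W=0
Move 8: W@(0,2) -> caps B=0 W=0
Move 9: B@(2,0) -> caps B=0 W=0
Move 10: W@(3,2) -> caps B=0 W=0
Move 11: B@(3,1) -> caps B=1 W=0

Answer: 1 0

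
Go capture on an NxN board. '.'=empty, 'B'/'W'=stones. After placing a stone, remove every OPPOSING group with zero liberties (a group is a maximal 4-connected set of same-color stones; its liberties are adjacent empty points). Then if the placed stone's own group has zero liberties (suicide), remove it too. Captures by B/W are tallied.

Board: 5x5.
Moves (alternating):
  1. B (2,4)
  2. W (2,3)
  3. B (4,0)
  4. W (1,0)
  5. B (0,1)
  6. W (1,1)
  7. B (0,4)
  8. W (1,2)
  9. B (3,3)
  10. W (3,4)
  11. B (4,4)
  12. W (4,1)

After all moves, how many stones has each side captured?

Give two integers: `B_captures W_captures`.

Answer: 1 0

Derivation:
Move 1: B@(2,4) -> caps B=0 W=0
Move 2: W@(2,3) -> caps B=0 W=0
Move 3: B@(4,0) -> caps B=0 W=0
Move 4: W@(1,0) -> caps B=0 W=0
Move 5: B@(0,1) -> caps B=0 W=0
Move 6: W@(1,1) -> caps B=0 W=0
Move 7: B@(0,4) -> caps B=0 W=0
Move 8: W@(1,2) -> caps B=0 W=0
Move 9: B@(3,3) -> caps B=0 W=0
Move 10: W@(3,4) -> caps B=0 W=0
Move 11: B@(4,4) -> caps B=1 W=0
Move 12: W@(4,1) -> caps B=1 W=0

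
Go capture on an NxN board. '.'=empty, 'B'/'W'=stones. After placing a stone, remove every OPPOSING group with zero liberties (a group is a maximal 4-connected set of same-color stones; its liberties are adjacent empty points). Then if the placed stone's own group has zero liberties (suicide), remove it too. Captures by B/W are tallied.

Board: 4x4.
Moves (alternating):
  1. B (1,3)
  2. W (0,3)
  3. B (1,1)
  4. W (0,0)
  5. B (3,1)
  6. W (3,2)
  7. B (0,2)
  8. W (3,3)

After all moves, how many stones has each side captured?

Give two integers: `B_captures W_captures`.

Answer: 1 0

Derivation:
Move 1: B@(1,3) -> caps B=0 W=0
Move 2: W@(0,3) -> caps B=0 W=0
Move 3: B@(1,1) -> caps B=0 W=0
Move 4: W@(0,0) -> caps B=0 W=0
Move 5: B@(3,1) -> caps B=0 W=0
Move 6: W@(3,2) -> caps B=0 W=0
Move 7: B@(0,2) -> caps B=1 W=0
Move 8: W@(3,3) -> caps B=1 W=0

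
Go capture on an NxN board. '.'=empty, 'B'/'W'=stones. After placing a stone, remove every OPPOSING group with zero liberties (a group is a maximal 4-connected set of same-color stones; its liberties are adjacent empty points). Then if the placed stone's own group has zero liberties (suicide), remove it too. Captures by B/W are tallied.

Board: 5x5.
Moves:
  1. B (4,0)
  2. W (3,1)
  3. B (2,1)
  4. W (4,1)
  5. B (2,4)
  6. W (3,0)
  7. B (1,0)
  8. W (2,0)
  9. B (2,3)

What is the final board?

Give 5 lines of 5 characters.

Move 1: B@(4,0) -> caps B=0 W=0
Move 2: W@(3,1) -> caps B=0 W=0
Move 3: B@(2,1) -> caps B=0 W=0
Move 4: W@(4,1) -> caps B=0 W=0
Move 5: B@(2,4) -> caps B=0 W=0
Move 6: W@(3,0) -> caps B=0 W=1
Move 7: B@(1,0) -> caps B=0 W=1
Move 8: W@(2,0) -> caps B=0 W=1
Move 9: B@(2,3) -> caps B=0 W=1

Answer: .....
B....
WB.BB
WW...
.W...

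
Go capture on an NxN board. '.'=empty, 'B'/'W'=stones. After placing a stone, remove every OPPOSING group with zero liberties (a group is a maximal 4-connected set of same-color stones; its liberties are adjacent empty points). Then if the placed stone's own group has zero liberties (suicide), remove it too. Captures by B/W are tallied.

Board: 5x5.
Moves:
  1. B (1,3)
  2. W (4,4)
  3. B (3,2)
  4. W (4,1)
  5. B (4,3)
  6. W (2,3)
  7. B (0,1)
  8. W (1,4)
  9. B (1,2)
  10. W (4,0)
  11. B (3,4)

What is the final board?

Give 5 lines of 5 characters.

Move 1: B@(1,3) -> caps B=0 W=0
Move 2: W@(4,4) -> caps B=0 W=0
Move 3: B@(3,2) -> caps B=0 W=0
Move 4: W@(4,1) -> caps B=0 W=0
Move 5: B@(4,3) -> caps B=0 W=0
Move 6: W@(2,3) -> caps B=0 W=0
Move 7: B@(0,1) -> caps B=0 W=0
Move 8: W@(1,4) -> caps B=0 W=0
Move 9: B@(1,2) -> caps B=0 W=0
Move 10: W@(4,0) -> caps B=0 W=0
Move 11: B@(3,4) -> caps B=1 W=0

Answer: .B...
..BBW
...W.
..B.B
WW.B.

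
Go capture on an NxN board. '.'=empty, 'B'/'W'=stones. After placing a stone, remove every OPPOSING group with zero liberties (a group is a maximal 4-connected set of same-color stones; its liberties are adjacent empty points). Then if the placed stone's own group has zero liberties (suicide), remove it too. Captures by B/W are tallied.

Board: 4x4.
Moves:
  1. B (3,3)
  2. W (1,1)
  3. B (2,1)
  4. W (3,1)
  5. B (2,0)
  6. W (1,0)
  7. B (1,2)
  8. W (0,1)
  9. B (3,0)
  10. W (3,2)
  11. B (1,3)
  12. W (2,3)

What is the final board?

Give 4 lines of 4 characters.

Answer: .W..
WWBB
BB.W
BWW.

Derivation:
Move 1: B@(3,3) -> caps B=0 W=0
Move 2: W@(1,1) -> caps B=0 W=0
Move 3: B@(2,1) -> caps B=0 W=0
Move 4: W@(3,1) -> caps B=0 W=0
Move 5: B@(2,0) -> caps B=0 W=0
Move 6: W@(1,0) -> caps B=0 W=0
Move 7: B@(1,2) -> caps B=0 W=0
Move 8: W@(0,1) -> caps B=0 W=0
Move 9: B@(3,0) -> caps B=0 W=0
Move 10: W@(3,2) -> caps B=0 W=0
Move 11: B@(1,3) -> caps B=0 W=0
Move 12: W@(2,3) -> caps B=0 W=1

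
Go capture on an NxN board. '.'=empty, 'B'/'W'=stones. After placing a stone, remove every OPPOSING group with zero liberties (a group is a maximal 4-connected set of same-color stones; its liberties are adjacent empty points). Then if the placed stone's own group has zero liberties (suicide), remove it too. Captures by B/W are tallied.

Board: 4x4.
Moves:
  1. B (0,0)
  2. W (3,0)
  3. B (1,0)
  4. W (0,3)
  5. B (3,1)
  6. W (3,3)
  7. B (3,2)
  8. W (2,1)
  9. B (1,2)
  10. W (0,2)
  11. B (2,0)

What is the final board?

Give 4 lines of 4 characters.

Move 1: B@(0,0) -> caps B=0 W=0
Move 2: W@(3,0) -> caps B=0 W=0
Move 3: B@(1,0) -> caps B=0 W=0
Move 4: W@(0,3) -> caps B=0 W=0
Move 5: B@(3,1) -> caps B=0 W=0
Move 6: W@(3,3) -> caps B=0 W=0
Move 7: B@(3,2) -> caps B=0 W=0
Move 8: W@(2,1) -> caps B=0 W=0
Move 9: B@(1,2) -> caps B=0 W=0
Move 10: W@(0,2) -> caps B=0 W=0
Move 11: B@(2,0) -> caps B=1 W=0

Answer: B.WW
B.B.
BW..
.BBW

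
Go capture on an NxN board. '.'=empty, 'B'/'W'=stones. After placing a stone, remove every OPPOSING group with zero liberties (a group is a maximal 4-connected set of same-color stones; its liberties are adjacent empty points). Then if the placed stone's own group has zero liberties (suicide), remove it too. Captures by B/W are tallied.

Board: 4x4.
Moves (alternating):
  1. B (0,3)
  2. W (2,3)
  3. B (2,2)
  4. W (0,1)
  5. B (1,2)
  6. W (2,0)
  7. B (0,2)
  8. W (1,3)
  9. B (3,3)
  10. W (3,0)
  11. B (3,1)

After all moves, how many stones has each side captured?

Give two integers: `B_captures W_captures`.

Answer: 2 0

Derivation:
Move 1: B@(0,3) -> caps B=0 W=0
Move 2: W@(2,3) -> caps B=0 W=0
Move 3: B@(2,2) -> caps B=0 W=0
Move 4: W@(0,1) -> caps B=0 W=0
Move 5: B@(1,2) -> caps B=0 W=0
Move 6: W@(2,0) -> caps B=0 W=0
Move 7: B@(0,2) -> caps B=0 W=0
Move 8: W@(1,3) -> caps B=0 W=0
Move 9: B@(3,3) -> caps B=2 W=0
Move 10: W@(3,0) -> caps B=2 W=0
Move 11: B@(3,1) -> caps B=2 W=0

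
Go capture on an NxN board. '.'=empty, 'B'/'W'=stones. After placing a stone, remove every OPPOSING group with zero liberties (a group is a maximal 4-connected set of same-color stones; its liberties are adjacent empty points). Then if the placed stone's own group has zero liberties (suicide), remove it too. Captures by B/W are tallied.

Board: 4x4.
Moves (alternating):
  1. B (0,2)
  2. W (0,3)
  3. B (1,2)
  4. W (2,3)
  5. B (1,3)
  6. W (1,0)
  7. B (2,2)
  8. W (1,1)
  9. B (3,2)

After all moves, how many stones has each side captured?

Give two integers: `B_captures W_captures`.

Move 1: B@(0,2) -> caps B=0 W=0
Move 2: W@(0,3) -> caps B=0 W=0
Move 3: B@(1,2) -> caps B=0 W=0
Move 4: W@(2,3) -> caps B=0 W=0
Move 5: B@(1,3) -> caps B=1 W=0
Move 6: W@(1,0) -> caps B=1 W=0
Move 7: B@(2,2) -> caps B=1 W=0
Move 8: W@(1,1) -> caps B=1 W=0
Move 9: B@(3,2) -> caps B=1 W=0

Answer: 1 0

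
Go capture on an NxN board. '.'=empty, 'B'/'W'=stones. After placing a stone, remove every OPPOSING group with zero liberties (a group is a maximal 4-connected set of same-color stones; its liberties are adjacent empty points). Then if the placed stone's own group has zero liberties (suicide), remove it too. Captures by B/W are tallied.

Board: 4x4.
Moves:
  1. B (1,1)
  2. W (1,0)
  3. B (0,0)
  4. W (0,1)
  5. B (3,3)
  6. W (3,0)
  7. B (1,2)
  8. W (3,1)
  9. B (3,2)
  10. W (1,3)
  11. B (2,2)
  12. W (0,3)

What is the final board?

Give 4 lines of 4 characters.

Move 1: B@(1,1) -> caps B=0 W=0
Move 2: W@(1,0) -> caps B=0 W=0
Move 3: B@(0,0) -> caps B=0 W=0
Move 4: W@(0,1) -> caps B=0 W=1
Move 5: B@(3,3) -> caps B=0 W=1
Move 6: W@(3,0) -> caps B=0 W=1
Move 7: B@(1,2) -> caps B=0 W=1
Move 8: W@(3,1) -> caps B=0 W=1
Move 9: B@(3,2) -> caps B=0 W=1
Move 10: W@(1,3) -> caps B=0 W=1
Move 11: B@(2,2) -> caps B=0 W=1
Move 12: W@(0,3) -> caps B=0 W=1

Answer: .W.W
WBBW
..B.
WWBB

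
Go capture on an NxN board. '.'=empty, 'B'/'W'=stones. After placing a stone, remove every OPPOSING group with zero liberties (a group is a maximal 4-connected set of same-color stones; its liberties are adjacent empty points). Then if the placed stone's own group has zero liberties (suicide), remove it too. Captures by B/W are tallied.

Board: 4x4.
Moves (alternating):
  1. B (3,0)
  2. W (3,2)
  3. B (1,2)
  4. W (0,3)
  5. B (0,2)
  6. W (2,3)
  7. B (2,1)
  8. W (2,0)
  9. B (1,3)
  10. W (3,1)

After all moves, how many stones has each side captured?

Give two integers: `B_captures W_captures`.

Move 1: B@(3,0) -> caps B=0 W=0
Move 2: W@(3,2) -> caps B=0 W=0
Move 3: B@(1,2) -> caps B=0 W=0
Move 4: W@(0,3) -> caps B=0 W=0
Move 5: B@(0,2) -> caps B=0 W=0
Move 6: W@(2,3) -> caps B=0 W=0
Move 7: B@(2,1) -> caps B=0 W=0
Move 8: W@(2,0) -> caps B=0 W=0
Move 9: B@(1,3) -> caps B=1 W=0
Move 10: W@(3,1) -> caps B=1 W=1

Answer: 1 1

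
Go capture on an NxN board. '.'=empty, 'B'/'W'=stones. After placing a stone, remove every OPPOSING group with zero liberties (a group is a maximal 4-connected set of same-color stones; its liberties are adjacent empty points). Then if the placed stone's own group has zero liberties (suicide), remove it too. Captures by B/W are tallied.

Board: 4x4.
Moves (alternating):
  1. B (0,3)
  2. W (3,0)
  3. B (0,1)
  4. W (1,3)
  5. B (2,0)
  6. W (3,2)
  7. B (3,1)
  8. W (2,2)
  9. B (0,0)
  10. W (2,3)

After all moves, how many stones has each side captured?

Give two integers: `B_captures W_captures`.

Move 1: B@(0,3) -> caps B=0 W=0
Move 2: W@(3,0) -> caps B=0 W=0
Move 3: B@(0,1) -> caps B=0 W=0
Move 4: W@(1,3) -> caps B=0 W=0
Move 5: B@(2,0) -> caps B=0 W=0
Move 6: W@(3,2) -> caps B=0 W=0
Move 7: B@(3,1) -> caps B=1 W=0
Move 8: W@(2,2) -> caps B=1 W=0
Move 9: B@(0,0) -> caps B=1 W=0
Move 10: W@(2,3) -> caps B=1 W=0

Answer: 1 0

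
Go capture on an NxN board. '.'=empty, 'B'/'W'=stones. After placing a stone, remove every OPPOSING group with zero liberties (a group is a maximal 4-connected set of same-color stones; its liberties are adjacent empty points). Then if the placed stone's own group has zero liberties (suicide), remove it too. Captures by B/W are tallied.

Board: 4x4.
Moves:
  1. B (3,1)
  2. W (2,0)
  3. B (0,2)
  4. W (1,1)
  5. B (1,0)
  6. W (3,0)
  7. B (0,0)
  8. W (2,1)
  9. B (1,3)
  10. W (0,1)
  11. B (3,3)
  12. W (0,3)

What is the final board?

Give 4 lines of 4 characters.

Move 1: B@(3,1) -> caps B=0 W=0
Move 2: W@(2,0) -> caps B=0 W=0
Move 3: B@(0,2) -> caps B=0 W=0
Move 4: W@(1,1) -> caps B=0 W=0
Move 5: B@(1,0) -> caps B=0 W=0
Move 6: W@(3,0) -> caps B=0 W=0
Move 7: B@(0,0) -> caps B=0 W=0
Move 8: W@(2,1) -> caps B=0 W=0
Move 9: B@(1,3) -> caps B=0 W=0
Move 10: W@(0,1) -> caps B=0 W=2
Move 11: B@(3,3) -> caps B=0 W=2
Move 12: W@(0,3) -> caps B=0 W=2

Answer: .WB.
.W.B
WW..
WB.B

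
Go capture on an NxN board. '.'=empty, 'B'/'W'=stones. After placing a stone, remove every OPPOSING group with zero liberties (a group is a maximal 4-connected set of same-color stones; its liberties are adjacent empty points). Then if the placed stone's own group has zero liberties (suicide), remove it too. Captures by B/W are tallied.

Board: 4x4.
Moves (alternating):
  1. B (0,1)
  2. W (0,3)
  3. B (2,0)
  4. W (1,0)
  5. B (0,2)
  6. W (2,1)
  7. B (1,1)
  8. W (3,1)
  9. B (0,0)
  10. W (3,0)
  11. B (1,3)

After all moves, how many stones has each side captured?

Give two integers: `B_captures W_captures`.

Move 1: B@(0,1) -> caps B=0 W=0
Move 2: W@(0,3) -> caps B=0 W=0
Move 3: B@(2,0) -> caps B=0 W=0
Move 4: W@(1,0) -> caps B=0 W=0
Move 5: B@(0,2) -> caps B=0 W=0
Move 6: W@(2,1) -> caps B=0 W=0
Move 7: B@(1,1) -> caps B=0 W=0
Move 8: W@(3,1) -> caps B=0 W=0
Move 9: B@(0,0) -> caps B=1 W=0
Move 10: W@(3,0) -> caps B=1 W=0
Move 11: B@(1,3) -> caps B=2 W=0

Answer: 2 0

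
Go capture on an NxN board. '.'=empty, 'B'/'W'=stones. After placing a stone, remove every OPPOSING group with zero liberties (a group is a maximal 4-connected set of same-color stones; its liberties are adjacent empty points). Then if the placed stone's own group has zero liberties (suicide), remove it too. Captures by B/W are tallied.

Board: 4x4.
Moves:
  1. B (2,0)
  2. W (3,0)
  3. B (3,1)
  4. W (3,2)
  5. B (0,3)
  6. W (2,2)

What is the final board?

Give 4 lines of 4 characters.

Answer: ...B
....
B.W.
.BW.

Derivation:
Move 1: B@(2,0) -> caps B=0 W=0
Move 2: W@(3,0) -> caps B=0 W=0
Move 3: B@(3,1) -> caps B=1 W=0
Move 4: W@(3,2) -> caps B=1 W=0
Move 5: B@(0,3) -> caps B=1 W=0
Move 6: W@(2,2) -> caps B=1 W=0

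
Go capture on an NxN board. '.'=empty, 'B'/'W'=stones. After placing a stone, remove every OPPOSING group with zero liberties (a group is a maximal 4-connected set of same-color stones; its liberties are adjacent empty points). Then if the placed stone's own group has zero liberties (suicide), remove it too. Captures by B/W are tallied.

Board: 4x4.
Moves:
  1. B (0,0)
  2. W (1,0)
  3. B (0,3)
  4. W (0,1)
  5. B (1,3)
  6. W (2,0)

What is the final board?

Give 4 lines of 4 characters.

Move 1: B@(0,0) -> caps B=0 W=0
Move 2: W@(1,0) -> caps B=0 W=0
Move 3: B@(0,3) -> caps B=0 W=0
Move 4: W@(0,1) -> caps B=0 W=1
Move 5: B@(1,3) -> caps B=0 W=1
Move 6: W@(2,0) -> caps B=0 W=1

Answer: .W.B
W..B
W...
....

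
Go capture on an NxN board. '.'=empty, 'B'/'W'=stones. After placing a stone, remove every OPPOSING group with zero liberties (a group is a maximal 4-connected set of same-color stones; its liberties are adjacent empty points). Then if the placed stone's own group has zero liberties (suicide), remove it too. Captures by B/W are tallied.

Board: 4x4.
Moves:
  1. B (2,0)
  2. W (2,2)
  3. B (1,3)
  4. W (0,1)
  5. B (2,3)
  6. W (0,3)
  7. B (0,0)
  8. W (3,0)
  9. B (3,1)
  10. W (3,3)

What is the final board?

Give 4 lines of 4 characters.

Answer: BW.W
...B
B.WB
.B.W

Derivation:
Move 1: B@(2,0) -> caps B=0 W=0
Move 2: W@(2,2) -> caps B=0 W=0
Move 3: B@(1,3) -> caps B=0 W=0
Move 4: W@(0,1) -> caps B=0 W=0
Move 5: B@(2,3) -> caps B=0 W=0
Move 6: W@(0,3) -> caps B=0 W=0
Move 7: B@(0,0) -> caps B=0 W=0
Move 8: W@(3,0) -> caps B=0 W=0
Move 9: B@(3,1) -> caps B=1 W=0
Move 10: W@(3,3) -> caps B=1 W=0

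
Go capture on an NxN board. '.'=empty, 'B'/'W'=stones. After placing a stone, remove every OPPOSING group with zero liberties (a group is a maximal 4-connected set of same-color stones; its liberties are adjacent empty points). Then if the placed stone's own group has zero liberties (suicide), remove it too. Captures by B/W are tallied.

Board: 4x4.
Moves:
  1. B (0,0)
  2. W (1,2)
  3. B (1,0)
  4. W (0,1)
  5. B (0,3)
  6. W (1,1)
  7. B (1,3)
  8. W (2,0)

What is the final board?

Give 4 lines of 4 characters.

Move 1: B@(0,0) -> caps B=0 W=0
Move 2: W@(1,2) -> caps B=0 W=0
Move 3: B@(1,0) -> caps B=0 W=0
Move 4: W@(0,1) -> caps B=0 W=0
Move 5: B@(0,3) -> caps B=0 W=0
Move 6: W@(1,1) -> caps B=0 W=0
Move 7: B@(1,3) -> caps B=0 W=0
Move 8: W@(2,0) -> caps B=0 W=2

Answer: .W.B
.WWB
W...
....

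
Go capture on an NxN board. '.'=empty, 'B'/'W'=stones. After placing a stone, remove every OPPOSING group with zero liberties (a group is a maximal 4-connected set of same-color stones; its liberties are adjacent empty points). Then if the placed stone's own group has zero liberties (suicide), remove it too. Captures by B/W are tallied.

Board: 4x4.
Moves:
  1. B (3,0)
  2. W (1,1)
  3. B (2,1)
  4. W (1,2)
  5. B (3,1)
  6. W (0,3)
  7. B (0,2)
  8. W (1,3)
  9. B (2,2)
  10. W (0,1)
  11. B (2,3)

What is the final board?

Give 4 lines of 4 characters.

Answer: .W.W
.WWW
.BBB
BB..

Derivation:
Move 1: B@(3,0) -> caps B=0 W=0
Move 2: W@(1,1) -> caps B=0 W=0
Move 3: B@(2,1) -> caps B=0 W=0
Move 4: W@(1,2) -> caps B=0 W=0
Move 5: B@(3,1) -> caps B=0 W=0
Move 6: W@(0,3) -> caps B=0 W=0
Move 7: B@(0,2) -> caps B=0 W=0
Move 8: W@(1,3) -> caps B=0 W=0
Move 9: B@(2,2) -> caps B=0 W=0
Move 10: W@(0,1) -> caps B=0 W=1
Move 11: B@(2,3) -> caps B=0 W=1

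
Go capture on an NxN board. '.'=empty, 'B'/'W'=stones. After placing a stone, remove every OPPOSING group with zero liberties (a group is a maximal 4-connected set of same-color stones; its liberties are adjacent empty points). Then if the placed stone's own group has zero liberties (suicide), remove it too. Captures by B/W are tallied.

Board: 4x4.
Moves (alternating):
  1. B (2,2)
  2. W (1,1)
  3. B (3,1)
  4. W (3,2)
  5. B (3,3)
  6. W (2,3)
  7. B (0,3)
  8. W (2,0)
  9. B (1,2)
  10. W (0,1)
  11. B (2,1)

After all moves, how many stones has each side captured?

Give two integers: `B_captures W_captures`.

Answer: 1 0

Derivation:
Move 1: B@(2,2) -> caps B=0 W=0
Move 2: W@(1,1) -> caps B=0 W=0
Move 3: B@(3,1) -> caps B=0 W=0
Move 4: W@(3,2) -> caps B=0 W=0
Move 5: B@(3,3) -> caps B=1 W=0
Move 6: W@(2,3) -> caps B=1 W=0
Move 7: B@(0,3) -> caps B=1 W=0
Move 8: W@(2,0) -> caps B=1 W=0
Move 9: B@(1,2) -> caps B=1 W=0
Move 10: W@(0,1) -> caps B=1 W=0
Move 11: B@(2,1) -> caps B=1 W=0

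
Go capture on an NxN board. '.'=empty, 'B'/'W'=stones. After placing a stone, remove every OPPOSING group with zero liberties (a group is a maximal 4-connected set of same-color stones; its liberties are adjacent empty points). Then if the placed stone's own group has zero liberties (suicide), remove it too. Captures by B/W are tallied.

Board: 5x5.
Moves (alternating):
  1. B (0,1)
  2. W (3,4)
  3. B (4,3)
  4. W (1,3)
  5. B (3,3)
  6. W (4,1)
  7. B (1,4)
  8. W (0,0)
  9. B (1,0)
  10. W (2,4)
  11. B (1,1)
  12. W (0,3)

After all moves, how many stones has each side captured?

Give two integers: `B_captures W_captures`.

Move 1: B@(0,1) -> caps B=0 W=0
Move 2: W@(3,4) -> caps B=0 W=0
Move 3: B@(4,3) -> caps B=0 W=0
Move 4: W@(1,3) -> caps B=0 W=0
Move 5: B@(3,3) -> caps B=0 W=0
Move 6: W@(4,1) -> caps B=0 W=0
Move 7: B@(1,4) -> caps B=0 W=0
Move 8: W@(0,0) -> caps B=0 W=0
Move 9: B@(1,0) -> caps B=1 W=0
Move 10: W@(2,4) -> caps B=1 W=0
Move 11: B@(1,1) -> caps B=1 W=0
Move 12: W@(0,3) -> caps B=1 W=0

Answer: 1 0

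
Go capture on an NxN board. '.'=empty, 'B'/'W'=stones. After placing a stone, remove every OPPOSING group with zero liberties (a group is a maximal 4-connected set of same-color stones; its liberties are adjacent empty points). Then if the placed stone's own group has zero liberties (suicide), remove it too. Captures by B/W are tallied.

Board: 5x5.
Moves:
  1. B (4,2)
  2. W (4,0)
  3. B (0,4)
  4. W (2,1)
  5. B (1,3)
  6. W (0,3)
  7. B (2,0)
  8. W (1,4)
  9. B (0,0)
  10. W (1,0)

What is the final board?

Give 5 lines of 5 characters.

Answer: B..W.
W..BW
BW...
.....
W.B..

Derivation:
Move 1: B@(4,2) -> caps B=0 W=0
Move 2: W@(4,0) -> caps B=0 W=0
Move 3: B@(0,4) -> caps B=0 W=0
Move 4: W@(2,1) -> caps B=0 W=0
Move 5: B@(1,3) -> caps B=0 W=0
Move 6: W@(0,3) -> caps B=0 W=0
Move 7: B@(2,0) -> caps B=0 W=0
Move 8: W@(1,4) -> caps B=0 W=1
Move 9: B@(0,0) -> caps B=0 W=1
Move 10: W@(1,0) -> caps B=0 W=1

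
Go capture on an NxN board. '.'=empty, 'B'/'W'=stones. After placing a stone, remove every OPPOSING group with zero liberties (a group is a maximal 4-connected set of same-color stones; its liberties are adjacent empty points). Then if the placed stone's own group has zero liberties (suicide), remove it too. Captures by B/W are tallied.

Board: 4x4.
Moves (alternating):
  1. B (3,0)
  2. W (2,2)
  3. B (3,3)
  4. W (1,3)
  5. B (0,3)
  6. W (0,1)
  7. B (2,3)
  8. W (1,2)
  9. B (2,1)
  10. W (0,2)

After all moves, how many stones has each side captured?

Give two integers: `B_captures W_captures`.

Answer: 0 1

Derivation:
Move 1: B@(3,0) -> caps B=0 W=0
Move 2: W@(2,2) -> caps B=0 W=0
Move 3: B@(3,3) -> caps B=0 W=0
Move 4: W@(1,3) -> caps B=0 W=0
Move 5: B@(0,3) -> caps B=0 W=0
Move 6: W@(0,1) -> caps B=0 W=0
Move 7: B@(2,3) -> caps B=0 W=0
Move 8: W@(1,2) -> caps B=0 W=0
Move 9: B@(2,1) -> caps B=0 W=0
Move 10: W@(0,2) -> caps B=0 W=1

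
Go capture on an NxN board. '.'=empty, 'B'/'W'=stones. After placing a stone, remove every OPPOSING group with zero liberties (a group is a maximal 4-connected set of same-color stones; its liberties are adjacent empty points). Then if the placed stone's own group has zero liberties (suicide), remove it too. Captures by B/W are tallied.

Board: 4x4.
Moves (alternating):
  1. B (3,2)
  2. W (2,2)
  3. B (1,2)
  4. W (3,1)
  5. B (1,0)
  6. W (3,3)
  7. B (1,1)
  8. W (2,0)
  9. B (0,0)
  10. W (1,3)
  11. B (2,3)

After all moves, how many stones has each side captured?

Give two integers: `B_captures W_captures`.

Move 1: B@(3,2) -> caps B=0 W=0
Move 2: W@(2,2) -> caps B=0 W=0
Move 3: B@(1,2) -> caps B=0 W=0
Move 4: W@(3,1) -> caps B=0 W=0
Move 5: B@(1,0) -> caps B=0 W=0
Move 6: W@(3,3) -> caps B=0 W=1
Move 7: B@(1,1) -> caps B=0 W=1
Move 8: W@(2,0) -> caps B=0 W=1
Move 9: B@(0,0) -> caps B=0 W=1
Move 10: W@(1,3) -> caps B=0 W=1
Move 11: B@(2,3) -> caps B=0 W=1

Answer: 0 1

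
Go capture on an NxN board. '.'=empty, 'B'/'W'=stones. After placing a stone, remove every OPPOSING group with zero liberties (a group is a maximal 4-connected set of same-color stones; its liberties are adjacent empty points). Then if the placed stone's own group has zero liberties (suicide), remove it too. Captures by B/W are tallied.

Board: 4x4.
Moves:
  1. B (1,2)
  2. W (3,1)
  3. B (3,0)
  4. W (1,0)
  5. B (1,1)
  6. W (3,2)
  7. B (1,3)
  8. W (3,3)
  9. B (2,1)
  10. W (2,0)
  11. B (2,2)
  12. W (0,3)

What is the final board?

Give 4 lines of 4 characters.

Answer: ...W
WBBB
WBB.
.WWW

Derivation:
Move 1: B@(1,2) -> caps B=0 W=0
Move 2: W@(3,1) -> caps B=0 W=0
Move 3: B@(3,0) -> caps B=0 W=0
Move 4: W@(1,0) -> caps B=0 W=0
Move 5: B@(1,1) -> caps B=0 W=0
Move 6: W@(3,2) -> caps B=0 W=0
Move 7: B@(1,3) -> caps B=0 W=0
Move 8: W@(3,3) -> caps B=0 W=0
Move 9: B@(2,1) -> caps B=0 W=0
Move 10: W@(2,0) -> caps B=0 W=1
Move 11: B@(2,2) -> caps B=0 W=1
Move 12: W@(0,3) -> caps B=0 W=1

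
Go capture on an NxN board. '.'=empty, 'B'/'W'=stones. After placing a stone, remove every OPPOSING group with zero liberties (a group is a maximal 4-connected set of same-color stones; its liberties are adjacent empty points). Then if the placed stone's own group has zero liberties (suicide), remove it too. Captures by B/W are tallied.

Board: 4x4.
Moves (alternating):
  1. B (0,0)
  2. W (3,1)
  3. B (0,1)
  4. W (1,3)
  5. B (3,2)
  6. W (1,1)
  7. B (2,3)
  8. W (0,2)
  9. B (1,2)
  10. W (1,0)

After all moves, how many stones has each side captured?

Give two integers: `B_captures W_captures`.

Answer: 0 2

Derivation:
Move 1: B@(0,0) -> caps B=0 W=0
Move 2: W@(3,1) -> caps B=0 W=0
Move 3: B@(0,1) -> caps B=0 W=0
Move 4: W@(1,3) -> caps B=0 W=0
Move 5: B@(3,2) -> caps B=0 W=0
Move 6: W@(1,1) -> caps B=0 W=0
Move 7: B@(2,3) -> caps B=0 W=0
Move 8: W@(0,2) -> caps B=0 W=0
Move 9: B@(1,2) -> caps B=0 W=0
Move 10: W@(1,0) -> caps B=0 W=2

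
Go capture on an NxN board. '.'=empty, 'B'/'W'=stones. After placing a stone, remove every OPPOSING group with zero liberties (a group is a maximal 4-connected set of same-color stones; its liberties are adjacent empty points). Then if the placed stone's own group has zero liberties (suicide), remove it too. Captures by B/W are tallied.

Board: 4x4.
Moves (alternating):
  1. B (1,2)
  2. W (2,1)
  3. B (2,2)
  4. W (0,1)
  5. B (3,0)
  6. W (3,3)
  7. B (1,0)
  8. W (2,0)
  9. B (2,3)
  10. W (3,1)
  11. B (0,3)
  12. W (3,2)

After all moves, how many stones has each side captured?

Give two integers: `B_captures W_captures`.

Answer: 0 1

Derivation:
Move 1: B@(1,2) -> caps B=0 W=0
Move 2: W@(2,1) -> caps B=0 W=0
Move 3: B@(2,2) -> caps B=0 W=0
Move 4: W@(0,1) -> caps B=0 W=0
Move 5: B@(3,0) -> caps B=0 W=0
Move 6: W@(3,3) -> caps B=0 W=0
Move 7: B@(1,0) -> caps B=0 W=0
Move 8: W@(2,0) -> caps B=0 W=0
Move 9: B@(2,3) -> caps B=0 W=0
Move 10: W@(3,1) -> caps B=0 W=1
Move 11: B@(0,3) -> caps B=0 W=1
Move 12: W@(3,2) -> caps B=0 W=1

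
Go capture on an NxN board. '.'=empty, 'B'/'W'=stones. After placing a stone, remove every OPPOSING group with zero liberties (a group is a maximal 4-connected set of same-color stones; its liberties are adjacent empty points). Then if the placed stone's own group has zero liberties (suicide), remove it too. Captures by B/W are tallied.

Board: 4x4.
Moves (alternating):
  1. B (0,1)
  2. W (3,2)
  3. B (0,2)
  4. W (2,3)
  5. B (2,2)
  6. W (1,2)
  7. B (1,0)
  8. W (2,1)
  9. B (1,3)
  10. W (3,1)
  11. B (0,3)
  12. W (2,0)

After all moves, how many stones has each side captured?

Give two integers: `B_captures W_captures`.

Answer: 0 1

Derivation:
Move 1: B@(0,1) -> caps B=0 W=0
Move 2: W@(3,2) -> caps B=0 W=0
Move 3: B@(0,2) -> caps B=0 W=0
Move 4: W@(2,3) -> caps B=0 W=0
Move 5: B@(2,2) -> caps B=0 W=0
Move 6: W@(1,2) -> caps B=0 W=0
Move 7: B@(1,0) -> caps B=0 W=0
Move 8: W@(2,1) -> caps B=0 W=1
Move 9: B@(1,3) -> caps B=0 W=1
Move 10: W@(3,1) -> caps B=0 W=1
Move 11: B@(0,3) -> caps B=0 W=1
Move 12: W@(2,0) -> caps B=0 W=1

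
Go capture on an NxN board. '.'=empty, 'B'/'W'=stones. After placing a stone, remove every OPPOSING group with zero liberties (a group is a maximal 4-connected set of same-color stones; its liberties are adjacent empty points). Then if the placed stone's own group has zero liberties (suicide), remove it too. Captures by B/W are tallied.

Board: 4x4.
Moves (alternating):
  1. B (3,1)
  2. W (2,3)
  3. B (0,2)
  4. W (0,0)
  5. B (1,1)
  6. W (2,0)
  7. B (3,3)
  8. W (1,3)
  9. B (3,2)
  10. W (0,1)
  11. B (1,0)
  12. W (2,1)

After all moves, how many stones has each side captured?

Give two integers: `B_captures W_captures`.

Answer: 2 0

Derivation:
Move 1: B@(3,1) -> caps B=0 W=0
Move 2: W@(2,3) -> caps B=0 W=0
Move 3: B@(0,2) -> caps B=0 W=0
Move 4: W@(0,0) -> caps B=0 W=0
Move 5: B@(1,1) -> caps B=0 W=0
Move 6: W@(2,0) -> caps B=0 W=0
Move 7: B@(3,3) -> caps B=0 W=0
Move 8: W@(1,3) -> caps B=0 W=0
Move 9: B@(3,2) -> caps B=0 W=0
Move 10: W@(0,1) -> caps B=0 W=0
Move 11: B@(1,0) -> caps B=2 W=0
Move 12: W@(2,1) -> caps B=2 W=0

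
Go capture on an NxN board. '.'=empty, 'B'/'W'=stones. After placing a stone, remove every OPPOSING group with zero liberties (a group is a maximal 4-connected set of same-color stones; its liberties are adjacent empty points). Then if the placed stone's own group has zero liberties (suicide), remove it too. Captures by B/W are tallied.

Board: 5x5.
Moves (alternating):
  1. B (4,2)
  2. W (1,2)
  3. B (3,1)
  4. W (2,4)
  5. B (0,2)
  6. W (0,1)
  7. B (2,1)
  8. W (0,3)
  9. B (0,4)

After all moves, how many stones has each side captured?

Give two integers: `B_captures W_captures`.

Answer: 0 1

Derivation:
Move 1: B@(4,2) -> caps B=0 W=0
Move 2: W@(1,2) -> caps B=0 W=0
Move 3: B@(3,1) -> caps B=0 W=0
Move 4: W@(2,4) -> caps B=0 W=0
Move 5: B@(0,2) -> caps B=0 W=0
Move 6: W@(0,1) -> caps B=0 W=0
Move 7: B@(2,1) -> caps B=0 W=0
Move 8: W@(0,3) -> caps B=0 W=1
Move 9: B@(0,4) -> caps B=0 W=1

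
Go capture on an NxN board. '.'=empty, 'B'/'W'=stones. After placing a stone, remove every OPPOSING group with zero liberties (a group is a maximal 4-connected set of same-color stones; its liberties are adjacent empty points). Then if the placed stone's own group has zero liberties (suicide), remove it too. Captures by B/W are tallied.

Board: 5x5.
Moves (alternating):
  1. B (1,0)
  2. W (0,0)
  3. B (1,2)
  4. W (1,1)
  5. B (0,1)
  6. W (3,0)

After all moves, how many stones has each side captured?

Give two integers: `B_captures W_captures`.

Answer: 1 0

Derivation:
Move 1: B@(1,0) -> caps B=0 W=0
Move 2: W@(0,0) -> caps B=0 W=0
Move 3: B@(1,2) -> caps B=0 W=0
Move 4: W@(1,1) -> caps B=0 W=0
Move 5: B@(0,1) -> caps B=1 W=0
Move 6: W@(3,0) -> caps B=1 W=0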